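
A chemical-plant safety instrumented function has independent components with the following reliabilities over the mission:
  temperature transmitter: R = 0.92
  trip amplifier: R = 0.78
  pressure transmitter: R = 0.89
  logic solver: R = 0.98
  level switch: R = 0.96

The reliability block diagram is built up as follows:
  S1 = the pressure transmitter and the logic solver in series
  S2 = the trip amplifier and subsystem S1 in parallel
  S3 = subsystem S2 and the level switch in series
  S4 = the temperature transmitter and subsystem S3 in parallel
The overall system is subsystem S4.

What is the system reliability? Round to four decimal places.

Series (pressure transmitter and logic solver): 0.890000 × 0.980000 = 0.872200
Parallel (trip amplifier and [0.872200]): 1 − (1 − 0.780000)(1 − 0.872200) = 0.971884
Series ([0.971884] and level switch): 0.971884 × 0.960000 = 0.933009
Parallel (temperature transmitter and [0.933009]): 1 − (1 − 0.920000)(1 − 0.933009) = 0.9946

0.9946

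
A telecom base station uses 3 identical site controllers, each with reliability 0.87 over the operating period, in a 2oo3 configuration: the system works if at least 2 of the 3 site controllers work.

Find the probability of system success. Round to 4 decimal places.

R = Σ_{i=2}^{3} C(3,i) p^i (1−p)^{3−i} with p = 0.87
C(3,2)·0.87^2·0.13^1 = 0.295191
C(3,3)·0.87^3·0.13^0 = 0.658503
Sum = 0.9537

0.9537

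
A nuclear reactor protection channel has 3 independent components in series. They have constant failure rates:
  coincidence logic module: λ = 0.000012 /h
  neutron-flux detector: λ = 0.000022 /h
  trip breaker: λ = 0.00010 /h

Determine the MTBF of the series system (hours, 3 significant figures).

7460

Series of exponential components: λ_sys = Σ λ_i
λ_sys = 0.000012 + 0.000022 + 0.00010 = 1.3400e-04 /h
MTBF = 1 / λ_sys = 7460 h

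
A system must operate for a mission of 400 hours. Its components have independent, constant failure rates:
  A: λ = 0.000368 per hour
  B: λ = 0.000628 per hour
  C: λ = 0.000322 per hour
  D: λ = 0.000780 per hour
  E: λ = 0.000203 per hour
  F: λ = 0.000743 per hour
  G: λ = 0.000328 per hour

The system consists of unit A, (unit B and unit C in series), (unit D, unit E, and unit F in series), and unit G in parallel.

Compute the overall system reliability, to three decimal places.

R(A) = exp(−0.000368 × 400) = 0.86312
R(B) = exp(−0.000628 × 400) = 0.77787
R(C) = exp(−0.000322 × 400) = 0.87915
R(D) = exp(−0.000780 × 400) = 0.73198
R(E) = exp(−0.000203 × 400) = 0.92201
R(F) = exp(−0.000743 × 400) = 0.74290
R(G) = exp(−0.000328 × 400) = 0.87704
Series (B and C): 0.77787 × 0.87915 = 0.68386
Series (D, E, and F): 0.73198 × 0.92201 × 0.74290 = 0.50138
Parallel (A, [0.68386], [0.50138], and G): 1 − (1 − 0.86312)(1 − 0.68386)(1 − 0.50138)(1 − 0.87704) = 0.997

0.997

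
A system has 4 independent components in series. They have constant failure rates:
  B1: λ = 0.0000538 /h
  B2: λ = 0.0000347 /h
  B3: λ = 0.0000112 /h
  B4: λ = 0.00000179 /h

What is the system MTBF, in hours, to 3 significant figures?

9850

Series of exponential components: λ_sys = Σ λ_i
λ_sys = 0.0000538 + 0.0000347 + 0.0000112 + 0.00000179 = 1.0149e-04 /h
MTBF = 1 / λ_sys = 9850 h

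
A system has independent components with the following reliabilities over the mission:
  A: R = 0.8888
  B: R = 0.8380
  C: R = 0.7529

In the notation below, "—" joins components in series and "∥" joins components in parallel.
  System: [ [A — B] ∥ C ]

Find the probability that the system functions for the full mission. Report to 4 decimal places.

0.9369

Series (A and B): 0.888800 × 0.838000 = 0.744814
Parallel ([0.744814] and C): 1 − (1 − 0.744814)(1 − 0.752900) = 0.9369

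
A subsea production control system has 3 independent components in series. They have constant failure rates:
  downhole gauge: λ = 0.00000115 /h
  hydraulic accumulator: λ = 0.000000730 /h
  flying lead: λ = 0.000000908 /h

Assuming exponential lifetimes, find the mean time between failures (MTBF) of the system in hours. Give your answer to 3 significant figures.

Series of exponential components: λ_sys = Σ λ_i
λ_sys = 0.00000115 + 0.000000730 + 0.000000908 = 2.7880e-06 /h
MTBF = 1 / λ_sys = 359000 h

359000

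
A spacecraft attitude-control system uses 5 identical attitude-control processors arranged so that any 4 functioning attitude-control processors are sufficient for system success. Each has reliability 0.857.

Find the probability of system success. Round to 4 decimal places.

0.8480

R = Σ_{i=4}^{5} C(5,i) p^i (1−p)^{5−i} with p = 0.857
C(5,4)·0.857^4·0.143^1 = 0.385682
C(5,5)·0.857^5·0.143^0 = 0.462279
Sum = 0.8480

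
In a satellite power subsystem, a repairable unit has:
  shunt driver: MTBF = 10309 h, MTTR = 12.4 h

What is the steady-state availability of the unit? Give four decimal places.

A(shunt driver) = MTBF/(MTBF+MTTR) = 10309/(10309+12.4) = 0.9988

0.9988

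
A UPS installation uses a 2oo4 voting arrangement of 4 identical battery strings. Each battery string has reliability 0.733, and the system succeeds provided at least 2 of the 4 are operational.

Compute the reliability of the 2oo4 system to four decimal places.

R = Σ_{i=2}^{4} C(4,i) p^i (1−p)^{4−i} with p = 0.733
C(4,2)·0.733^2·0.267^2 = 0.229817
C(4,3)·0.733^3·0.267^1 = 0.420613
C(4,4)·0.733^4·0.267^0 = 0.288679
Sum = 0.9391

0.9391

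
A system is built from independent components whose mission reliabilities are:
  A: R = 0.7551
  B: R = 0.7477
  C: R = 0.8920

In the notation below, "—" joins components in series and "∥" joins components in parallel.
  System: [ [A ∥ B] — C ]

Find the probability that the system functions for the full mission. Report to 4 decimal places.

0.8369

Parallel (A and B): 1 − (1 − 0.755100)(1 − 0.747700) = 0.938212
Series ([0.938212] and C): 0.938212 × 0.892000 = 0.8369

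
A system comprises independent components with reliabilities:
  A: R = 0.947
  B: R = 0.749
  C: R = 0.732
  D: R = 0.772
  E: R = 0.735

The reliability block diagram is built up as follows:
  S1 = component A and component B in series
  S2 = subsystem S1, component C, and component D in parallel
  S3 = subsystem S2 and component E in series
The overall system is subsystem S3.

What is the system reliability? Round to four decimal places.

Series (A and B): 0.947000 × 0.749000 = 0.709303
Parallel ([0.709303], C, and D): 1 − (1 − 0.709303)(1 − 0.732000)(1 − 0.772000) = 0.982237
Series ([0.982237] and E): 0.982237 × 0.735000 = 0.7219

0.7219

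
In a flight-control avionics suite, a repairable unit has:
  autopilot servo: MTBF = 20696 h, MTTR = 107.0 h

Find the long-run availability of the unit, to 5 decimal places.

A(autopilot servo) = MTBF/(MTBF+MTTR) = 20696/(20696+107.0) = 0.99486

0.99486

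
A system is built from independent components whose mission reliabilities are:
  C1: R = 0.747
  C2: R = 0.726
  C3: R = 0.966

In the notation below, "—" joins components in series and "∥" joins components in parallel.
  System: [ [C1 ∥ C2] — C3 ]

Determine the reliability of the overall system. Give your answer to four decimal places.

Parallel (C1 and C2): 1 − (1 − 0.747000)(1 − 0.726000) = 0.930678
Series ([0.930678] and C3): 0.930678 × 0.966000 = 0.8990

0.8990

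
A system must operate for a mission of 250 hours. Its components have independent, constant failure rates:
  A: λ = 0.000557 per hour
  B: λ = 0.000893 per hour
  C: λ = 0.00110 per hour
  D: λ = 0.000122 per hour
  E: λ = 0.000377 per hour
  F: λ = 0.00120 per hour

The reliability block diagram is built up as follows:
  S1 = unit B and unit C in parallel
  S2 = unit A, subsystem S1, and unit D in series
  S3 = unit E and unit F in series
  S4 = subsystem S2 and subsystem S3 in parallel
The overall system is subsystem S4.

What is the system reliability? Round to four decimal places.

0.9359

R(A) = exp(−0.000557 × 250) = 0.870010
R(B) = exp(−0.000893 × 250) = 0.799915
R(C) = exp(−0.00110 × 250) = 0.759572
R(D) = exp(−0.000122 × 250) = 0.969960
R(E) = exp(−0.000377 × 250) = 0.910055
R(F) = exp(−0.00120 × 250) = 0.740818
Parallel (B and C): 1 − (1 − 0.799915)(1 − 0.759572) = 0.951894
Series (A, [0.951894], and D): 0.870010 × 0.951894 × 0.969960 = 0.803279
Series (E and F): 0.910055 × 0.740818 = 0.674185
Parallel ([0.803279] and [0.674185]): 1 − (1 − 0.803279)(1 − 0.674185) = 0.9359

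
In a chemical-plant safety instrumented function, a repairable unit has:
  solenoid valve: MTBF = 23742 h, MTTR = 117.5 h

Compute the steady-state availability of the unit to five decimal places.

0.99508

A(solenoid valve) = MTBF/(MTBF+MTTR) = 23742/(23742+117.5) = 0.99508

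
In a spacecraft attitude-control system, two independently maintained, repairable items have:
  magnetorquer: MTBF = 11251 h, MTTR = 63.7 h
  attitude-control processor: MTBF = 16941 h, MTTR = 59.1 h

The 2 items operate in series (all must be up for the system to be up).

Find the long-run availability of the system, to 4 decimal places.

A(magnetorquer) = MTBF/(MTBF+MTTR) = 11251/(11251+63.7) = 0.994370
A(attitude-control processor) = MTBF/(MTBF+MTTR) = 16941/(16941+59.1) = 0.996524
Series availability: 0.994370 × 0.996524 = 0.9909

0.9909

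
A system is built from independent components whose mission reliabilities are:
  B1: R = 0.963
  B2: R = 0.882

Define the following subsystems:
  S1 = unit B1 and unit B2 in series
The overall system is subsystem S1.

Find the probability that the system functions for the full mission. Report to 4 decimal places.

Series (B1 and B2): 0.963000 × 0.882000 = 0.8494

0.8494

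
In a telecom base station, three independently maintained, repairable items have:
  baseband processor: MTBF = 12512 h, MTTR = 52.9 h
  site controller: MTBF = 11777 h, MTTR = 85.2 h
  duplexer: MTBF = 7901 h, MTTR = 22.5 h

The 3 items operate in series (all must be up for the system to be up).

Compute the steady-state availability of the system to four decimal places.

A(baseband processor) = MTBF/(MTBF+MTTR) = 12512/(12512+52.9) = 0.995790
A(site controller) = MTBF/(MTBF+MTTR) = 11777/(11777+85.2) = 0.992818
A(duplexer) = MTBF/(MTBF+MTTR) = 7901/(7901+22.5) = 0.997160
Series availability: 0.995790 × 0.992818 × 0.997160 = 0.9858

0.9858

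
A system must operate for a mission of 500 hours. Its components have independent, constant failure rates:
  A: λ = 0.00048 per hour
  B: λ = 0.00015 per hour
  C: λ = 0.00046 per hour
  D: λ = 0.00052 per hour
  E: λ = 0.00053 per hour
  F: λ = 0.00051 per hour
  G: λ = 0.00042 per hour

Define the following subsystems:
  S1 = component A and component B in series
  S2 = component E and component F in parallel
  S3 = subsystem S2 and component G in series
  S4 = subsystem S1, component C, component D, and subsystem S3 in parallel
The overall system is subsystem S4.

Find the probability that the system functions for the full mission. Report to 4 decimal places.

0.9971

R(A) = exp(−0.00048 × 500) = 0.786628
R(B) = exp(−0.00015 × 500) = 0.927743
R(C) = exp(−0.00046 × 500) = 0.794534
R(D) = exp(−0.00052 × 500) = 0.771052
R(E) = exp(−0.00053 × 500) = 0.767206
R(F) = exp(−0.00051 × 500) = 0.774916
R(G) = exp(−0.00042 × 500) = 0.810584
Series (A and B): 0.786628 × 0.927743 = 0.729789
Parallel (E and F): 1 − (1 − 0.767206)(1 − 0.774916) = 0.947602
Series ([0.947602] and G): 0.947602 × 0.810584 = 0.768111
Parallel ([0.729789], C, D, and [0.768111]): 1 − (1 − 0.729789)(1 − 0.794534)(1 − 0.771052)(1 − 0.768111) = 0.9971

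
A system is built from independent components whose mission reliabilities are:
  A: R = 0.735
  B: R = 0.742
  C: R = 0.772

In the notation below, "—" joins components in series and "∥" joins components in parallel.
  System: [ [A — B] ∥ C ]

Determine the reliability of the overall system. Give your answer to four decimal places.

Series (A and B): 0.735000 × 0.742000 = 0.545370
Parallel ([0.545370] and C): 1 − (1 − 0.545370)(1 − 0.772000) = 0.8963

0.8963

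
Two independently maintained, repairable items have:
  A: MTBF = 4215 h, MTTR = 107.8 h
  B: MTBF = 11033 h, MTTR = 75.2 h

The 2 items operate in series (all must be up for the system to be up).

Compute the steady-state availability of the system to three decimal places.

0.968

A(A) = MTBF/(MTBF+MTTR) = 4215/(4215+107.8) = 0.975062
A(B) = MTBF/(MTBF+MTTR) = 11033/(11033+75.2) = 0.993230
Series availability: 0.975062 × 0.993230 = 0.968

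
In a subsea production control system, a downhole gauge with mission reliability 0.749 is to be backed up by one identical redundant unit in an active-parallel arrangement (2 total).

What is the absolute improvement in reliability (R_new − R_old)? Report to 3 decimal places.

0.188

R_before = 0.749
R_after = 1 − (1 − 0.749)^2 = 0.937
ΔR = 0.937 − 0.749 = 0.188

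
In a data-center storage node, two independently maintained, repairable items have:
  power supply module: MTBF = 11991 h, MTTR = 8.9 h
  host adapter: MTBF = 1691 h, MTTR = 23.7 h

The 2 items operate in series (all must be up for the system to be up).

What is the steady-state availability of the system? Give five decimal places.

A(power supply module) = MTBF/(MTBF+MTTR) = 11991/(11991+8.9) = 0.999258
A(host adapter) = MTBF/(MTBF+MTTR) = 1691/(1691+23.7) = 0.986178
Series availability: 0.999258 × 0.986178 = 0.98545

0.98545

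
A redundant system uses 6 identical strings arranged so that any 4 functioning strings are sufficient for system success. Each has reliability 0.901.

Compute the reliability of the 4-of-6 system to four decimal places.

R = Σ_{i=4}^{6} C(6,i) p^i (1−p)^{6−i} with p = 0.901
C(6,4)·0.901^4·0.099^2 = 0.096886
C(6,5)·0.901^5·0.099^1 = 0.352704
C(6,6)·0.901^6·0.099^0 = 0.534994
Sum = 0.9846

0.9846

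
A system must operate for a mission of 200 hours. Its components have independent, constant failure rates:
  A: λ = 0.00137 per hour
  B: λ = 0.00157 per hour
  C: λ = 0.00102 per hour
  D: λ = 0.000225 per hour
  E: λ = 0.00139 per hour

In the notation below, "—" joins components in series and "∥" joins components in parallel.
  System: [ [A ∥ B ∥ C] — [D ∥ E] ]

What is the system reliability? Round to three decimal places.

R(A) = exp(−0.00137 × 200) = 0.76033
R(B) = exp(−0.00157 × 200) = 0.73052
R(C) = exp(−0.00102 × 200) = 0.81546
R(D) = exp(−0.000225 × 200) = 0.95600
R(E) = exp(−0.00139 × 200) = 0.75730
Parallel (A, B, and C): 1 − (1 − 0.76033)(1 − 0.73052)(1 − 0.81546) = 0.98808
Parallel (D and E): 1 − (1 − 0.95600)(1 − 0.75730) = 0.98932
Series ([0.98808] and [0.98932]): 0.98808 × 0.98932 = 0.978

0.978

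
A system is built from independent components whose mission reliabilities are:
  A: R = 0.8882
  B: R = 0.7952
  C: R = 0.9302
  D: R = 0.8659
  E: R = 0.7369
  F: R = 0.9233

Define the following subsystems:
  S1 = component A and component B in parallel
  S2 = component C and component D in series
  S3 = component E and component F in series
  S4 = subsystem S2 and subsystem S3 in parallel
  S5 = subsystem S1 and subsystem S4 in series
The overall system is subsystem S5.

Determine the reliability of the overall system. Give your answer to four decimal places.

Parallel (A and B): 1 − (1 − 0.888200)(1 − 0.795200) = 0.977103
Series (C and D): 0.930200 × 0.865900 = 0.805460
Series (E and F): 0.736900 × 0.923300 = 0.680380
Parallel ([0.805460] and [0.680380]): 1 − (1 − 0.805460)(1 − 0.680380) = 0.937821
Series ([0.977103] and [0.937821]): 0.977103 × 0.937821 = 0.9163

0.9163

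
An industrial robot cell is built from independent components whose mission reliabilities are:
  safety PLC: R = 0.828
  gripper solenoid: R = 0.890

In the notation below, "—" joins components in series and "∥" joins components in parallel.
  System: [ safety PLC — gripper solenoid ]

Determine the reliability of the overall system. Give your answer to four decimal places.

Series (safety PLC and gripper solenoid): 0.828000 × 0.890000 = 0.7369

0.7369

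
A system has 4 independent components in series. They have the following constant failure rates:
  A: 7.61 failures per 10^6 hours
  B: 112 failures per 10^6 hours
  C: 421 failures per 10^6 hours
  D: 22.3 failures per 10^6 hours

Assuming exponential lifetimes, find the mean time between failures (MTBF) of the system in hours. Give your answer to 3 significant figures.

Series of exponential components: λ_sys = Σ λ_i
λ_sys = 0.00000761 + 0.000112 + 0.000421 + 0.0000223 = 5.6291e-04 /h
MTBF = 1 / λ_sys = 1780 h

1780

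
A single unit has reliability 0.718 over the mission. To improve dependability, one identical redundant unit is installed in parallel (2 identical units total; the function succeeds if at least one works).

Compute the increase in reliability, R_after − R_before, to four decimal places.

0.2025

R_before = 0.718
R_after = 1 − (1 − 0.718)^2 = 0.9205
ΔR = 0.9205 − 0.718 = 0.2025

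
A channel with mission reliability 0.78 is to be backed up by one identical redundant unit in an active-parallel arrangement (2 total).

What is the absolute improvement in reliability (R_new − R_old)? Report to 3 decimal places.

R_before = 0.78
R_after = 1 − (1 − 0.78)^2 = 0.952
ΔR = 0.952 − 0.78 = 0.172

0.172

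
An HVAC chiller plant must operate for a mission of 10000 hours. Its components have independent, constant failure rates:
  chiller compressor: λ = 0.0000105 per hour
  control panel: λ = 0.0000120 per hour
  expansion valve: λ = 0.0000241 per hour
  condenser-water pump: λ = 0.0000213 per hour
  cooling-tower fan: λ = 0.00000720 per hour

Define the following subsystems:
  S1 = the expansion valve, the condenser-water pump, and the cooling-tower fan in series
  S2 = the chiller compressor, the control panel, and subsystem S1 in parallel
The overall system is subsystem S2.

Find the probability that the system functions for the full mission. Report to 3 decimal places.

0.995

R(chiller compressor) = exp(−0.0000105 × 10000) = 0.90032
R(control panel) = exp(−0.0000120 × 10000) = 0.88692
R(expansion valve) = exp(−0.0000241 × 10000) = 0.78584
R(condenser-water pump) = exp(−0.0000213 × 10000) = 0.80816
R(cooling-tower fan) = exp(−0.00000720 × 10000) = 0.93053
Series (expansion valve, condenser-water pump, and cooling-tower fan): 0.78584 × 0.80816 × 0.93053 = 0.59097
Parallel (chiller compressor, control panel, and [0.59097]): 1 − (1 − 0.90032)(1 − 0.88692)(1 − 0.59097) = 0.995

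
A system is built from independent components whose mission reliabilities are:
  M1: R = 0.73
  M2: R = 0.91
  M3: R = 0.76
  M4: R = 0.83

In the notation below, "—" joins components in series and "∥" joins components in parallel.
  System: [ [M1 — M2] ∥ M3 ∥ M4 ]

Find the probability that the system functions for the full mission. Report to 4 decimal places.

0.9863

Series (M1 and M2): 0.730000 × 0.910000 = 0.664300
Parallel ([0.664300], M3, and M4): 1 − (1 − 0.664300)(1 − 0.760000)(1 − 0.830000) = 0.9863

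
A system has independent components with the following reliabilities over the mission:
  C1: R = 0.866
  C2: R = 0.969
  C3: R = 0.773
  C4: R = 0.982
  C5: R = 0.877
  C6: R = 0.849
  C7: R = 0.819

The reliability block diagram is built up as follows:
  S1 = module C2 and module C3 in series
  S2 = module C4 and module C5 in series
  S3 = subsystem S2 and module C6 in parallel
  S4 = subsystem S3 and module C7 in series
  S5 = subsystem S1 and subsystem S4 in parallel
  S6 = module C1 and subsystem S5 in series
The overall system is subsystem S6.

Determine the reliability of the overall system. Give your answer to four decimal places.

Series (C2 and C3): 0.969000 × 0.773000 = 0.749037
Series (C4 and C5): 0.982000 × 0.877000 = 0.861214
Parallel ([0.861214] and C6): 1 − (1 − 0.861214)(1 − 0.849000) = 0.979043
Series ([0.979043] and C7): 0.979043 × 0.819000 = 0.801836
Parallel ([0.749037] and [0.801836]): 1 − (1 − 0.749037)(1 − 0.801836) = 0.950268
Series (C1 and [0.950268]): 0.866000 × 0.950268 = 0.8229

0.8229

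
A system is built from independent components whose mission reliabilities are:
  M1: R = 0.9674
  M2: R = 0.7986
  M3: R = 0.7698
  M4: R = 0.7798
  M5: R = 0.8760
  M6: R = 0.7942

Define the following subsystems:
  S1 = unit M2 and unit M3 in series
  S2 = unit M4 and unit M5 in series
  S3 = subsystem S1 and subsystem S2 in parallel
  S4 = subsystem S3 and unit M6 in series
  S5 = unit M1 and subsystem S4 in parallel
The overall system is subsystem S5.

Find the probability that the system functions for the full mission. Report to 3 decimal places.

0.990

Series (M2 and M3): 0.79860 × 0.76980 = 0.61476
Series (M4 and M5): 0.77980 × 0.87600 = 0.68310
Parallel ([0.61476] and [0.68310]): 1 − (1 − 0.61476)(1 − 0.68310) = 0.87792
Series ([0.87792] and M6): 0.87792 × 0.79420 = 0.69724
Parallel (M1 and [0.69724]): 1 − (1 − 0.96740)(1 − 0.69724) = 0.990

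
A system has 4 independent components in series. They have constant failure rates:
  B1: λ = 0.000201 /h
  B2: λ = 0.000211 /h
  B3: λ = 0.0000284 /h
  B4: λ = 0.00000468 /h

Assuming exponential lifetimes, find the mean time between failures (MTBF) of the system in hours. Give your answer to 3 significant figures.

2250

Series of exponential components: λ_sys = Σ λ_i
λ_sys = 0.000201 + 0.000211 + 0.0000284 + 0.00000468 = 4.4508e-04 /h
MTBF = 1 / λ_sys = 2250 h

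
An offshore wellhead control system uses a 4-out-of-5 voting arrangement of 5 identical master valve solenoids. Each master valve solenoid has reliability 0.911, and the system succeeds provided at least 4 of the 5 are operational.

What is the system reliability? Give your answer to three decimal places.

0.934

R = Σ_{i=4}^{5} C(5,i) p^i (1−p)^{5−i} with p = 0.911
C(5,4)·0.911^4·0.089^1 = 0.30650
C(5,5)·0.911^5·0.089^0 = 0.62747
Sum = 0.934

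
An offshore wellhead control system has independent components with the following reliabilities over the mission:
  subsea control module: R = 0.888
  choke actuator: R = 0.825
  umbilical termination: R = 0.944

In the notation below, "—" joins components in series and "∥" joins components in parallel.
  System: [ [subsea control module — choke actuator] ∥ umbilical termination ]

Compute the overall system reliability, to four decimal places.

Series (subsea control module and choke actuator): 0.888000 × 0.825000 = 0.732600
Parallel ([0.732600] and umbilical termination): 1 − (1 − 0.732600)(1 − 0.944000) = 0.9850

0.9850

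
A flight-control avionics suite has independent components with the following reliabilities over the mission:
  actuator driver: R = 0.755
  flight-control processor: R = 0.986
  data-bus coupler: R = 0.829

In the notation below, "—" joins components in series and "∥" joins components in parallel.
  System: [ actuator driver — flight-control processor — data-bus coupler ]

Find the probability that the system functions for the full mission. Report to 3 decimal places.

Series (actuator driver, flight-control processor, and data-bus coupler): 0.75500 × 0.98600 × 0.82900 = 0.617

0.617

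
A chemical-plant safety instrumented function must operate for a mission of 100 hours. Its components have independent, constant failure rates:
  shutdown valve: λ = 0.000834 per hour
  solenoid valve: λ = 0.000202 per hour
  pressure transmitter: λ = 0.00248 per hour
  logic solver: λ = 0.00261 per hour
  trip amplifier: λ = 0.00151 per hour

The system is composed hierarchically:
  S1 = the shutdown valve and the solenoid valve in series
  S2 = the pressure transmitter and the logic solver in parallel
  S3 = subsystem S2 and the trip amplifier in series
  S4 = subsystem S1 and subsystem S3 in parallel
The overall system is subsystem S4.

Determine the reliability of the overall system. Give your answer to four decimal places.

0.9819

R(shutdown valve) = exp(−0.000834 × 100) = 0.919983
R(solenoid valve) = exp(−0.000202 × 100) = 0.980003
R(pressure transmitter) = exp(−0.00248 × 100) = 0.780360
R(logic solver) = exp(−0.00261 × 100) = 0.770281
R(trip amplifier) = exp(−0.00151 × 100) = 0.859848
Series (shutdown valve and solenoid valve): 0.919983 × 0.980003 = 0.901586
Parallel (pressure transmitter and logic solver): 1 − (1 − 0.780360)(1 − 0.770281) = 0.949545
Series ([0.949545] and trip amplifier): 0.949545 × 0.859848 = 0.816464
Parallel ([0.901586] and [0.816464]): 1 − (1 − 0.901586)(1 − 0.816464) = 0.9819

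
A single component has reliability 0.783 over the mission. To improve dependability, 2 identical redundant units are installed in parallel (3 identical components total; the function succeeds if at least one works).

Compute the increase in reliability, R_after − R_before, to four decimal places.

0.2068

R_before = 0.783
R_after = 1 − (1 − 0.783)^3 = 0.9898
ΔR = 0.9898 − 0.783 = 0.2068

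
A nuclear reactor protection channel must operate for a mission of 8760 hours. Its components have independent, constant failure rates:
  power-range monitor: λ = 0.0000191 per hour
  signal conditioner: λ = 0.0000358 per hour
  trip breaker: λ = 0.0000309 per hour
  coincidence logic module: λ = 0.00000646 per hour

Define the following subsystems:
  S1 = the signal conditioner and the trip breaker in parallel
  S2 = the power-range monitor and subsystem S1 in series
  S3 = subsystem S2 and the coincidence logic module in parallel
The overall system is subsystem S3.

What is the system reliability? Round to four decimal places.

R(power-range monitor) = exp(−0.0000191 × 8760) = 0.845932
R(signal conditioner) = exp(−0.0000358 × 8760) = 0.730805
R(trip breaker) = exp(−0.0000309 × 8760) = 0.762858
R(coincidence logic module) = exp(−0.00000646 × 8760) = 0.944982
Parallel (signal conditioner and trip breaker): 1 − (1 − 0.730805)(1 − 0.762858) = 0.936163
Series (power-range monitor and [0.936163]): 0.845932 × 0.936163 = 0.791930
Parallel ([0.791930] and coincidence logic module): 1 − (1 − 0.791930)(1 − 0.944982) = 0.9886

0.9886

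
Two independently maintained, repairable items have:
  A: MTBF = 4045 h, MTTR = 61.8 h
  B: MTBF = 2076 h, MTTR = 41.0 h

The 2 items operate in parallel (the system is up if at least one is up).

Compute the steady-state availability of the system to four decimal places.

0.9997

A(A) = MTBF/(MTBF+MTTR) = 4045/(4045+61.8) = 0.984952
A(B) = MTBF/(MTBF+MTTR) = 2076/(2076+41.0) = 0.980633
Parallel availability: 1 − (1 − 0.984952)(1 − 0.980633) = 0.9997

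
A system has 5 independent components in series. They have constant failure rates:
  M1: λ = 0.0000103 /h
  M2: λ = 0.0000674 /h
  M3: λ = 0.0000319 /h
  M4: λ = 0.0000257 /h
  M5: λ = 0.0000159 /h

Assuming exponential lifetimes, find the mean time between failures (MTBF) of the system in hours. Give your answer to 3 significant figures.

Series of exponential components: λ_sys = Σ λ_i
λ_sys = 0.0000103 + 0.0000674 + 0.0000319 + 0.0000257 + 0.0000159 = 1.5120e-04 /h
MTBF = 1 / λ_sys = 6610 h

6610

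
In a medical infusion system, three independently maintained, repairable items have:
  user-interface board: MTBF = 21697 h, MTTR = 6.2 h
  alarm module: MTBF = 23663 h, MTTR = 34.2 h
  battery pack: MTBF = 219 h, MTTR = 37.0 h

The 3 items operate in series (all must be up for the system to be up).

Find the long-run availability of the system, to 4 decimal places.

A(user-interface board) = MTBF/(MTBF+MTTR) = 21697/(21697+6.2) = 0.999714
A(alarm module) = MTBF/(MTBF+MTTR) = 23663/(23663+34.2) = 0.998557
A(battery pack) = MTBF/(MTBF+MTTR) = 219/(219+37.0) = 0.855469
Series availability: 0.999714 × 0.998557 × 0.855469 = 0.8540

0.8540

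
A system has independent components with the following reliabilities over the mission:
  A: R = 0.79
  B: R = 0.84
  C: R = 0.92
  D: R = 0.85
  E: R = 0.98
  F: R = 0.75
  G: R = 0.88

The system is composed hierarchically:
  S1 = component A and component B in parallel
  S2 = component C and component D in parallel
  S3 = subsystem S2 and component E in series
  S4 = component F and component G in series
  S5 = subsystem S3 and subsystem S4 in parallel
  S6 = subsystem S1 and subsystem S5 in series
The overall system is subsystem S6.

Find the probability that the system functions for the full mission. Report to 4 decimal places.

0.9560

Parallel (A and B): 1 − (1 − 0.790000)(1 − 0.840000) = 0.966400
Parallel (C and D): 1 − (1 − 0.920000)(1 − 0.850000) = 0.988000
Series ([0.988000] and E): 0.988000 × 0.980000 = 0.968240
Series (F and G): 0.750000 × 0.880000 = 0.660000
Parallel ([0.968240] and [0.660000]): 1 − (1 − 0.968240)(1 − 0.660000) = 0.989202
Series ([0.966400] and [0.989202]): 0.966400 × 0.989202 = 0.9560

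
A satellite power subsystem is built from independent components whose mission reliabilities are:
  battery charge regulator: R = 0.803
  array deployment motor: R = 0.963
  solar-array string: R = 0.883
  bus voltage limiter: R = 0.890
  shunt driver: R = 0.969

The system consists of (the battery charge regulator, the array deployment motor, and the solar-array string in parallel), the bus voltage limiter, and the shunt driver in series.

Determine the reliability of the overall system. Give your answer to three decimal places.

Parallel (battery charge regulator, array deployment motor, and solar-array string): 1 − (1 − 0.80300)(1 − 0.96300)(1 − 0.88300) = 0.99915
Series ([0.99915], bus voltage limiter, and shunt driver): 0.99915 × 0.89000 × 0.96900 = 0.862

0.862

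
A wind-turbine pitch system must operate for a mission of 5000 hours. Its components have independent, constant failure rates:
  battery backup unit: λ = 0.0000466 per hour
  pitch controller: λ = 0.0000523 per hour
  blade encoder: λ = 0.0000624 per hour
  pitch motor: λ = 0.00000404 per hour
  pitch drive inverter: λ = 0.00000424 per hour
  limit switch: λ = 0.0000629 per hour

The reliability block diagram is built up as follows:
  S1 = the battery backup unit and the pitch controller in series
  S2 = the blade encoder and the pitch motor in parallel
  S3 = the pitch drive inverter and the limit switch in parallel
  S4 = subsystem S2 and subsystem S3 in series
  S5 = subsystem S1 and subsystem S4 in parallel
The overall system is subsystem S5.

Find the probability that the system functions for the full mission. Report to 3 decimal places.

R(battery backup unit) = exp(−0.0000466 × 5000) = 0.79215
R(pitch controller) = exp(−0.0000523 × 5000) = 0.76990
R(blade encoder) = exp(−0.0000624 × 5000) = 0.73198
R(pitch motor) = exp(−0.00000404 × 5000) = 0.98000
R(pitch drive inverter) = exp(−0.00000424 × 5000) = 0.97902
R(limit switch) = exp(−0.0000629 × 5000) = 0.73015
Series (battery backup unit and pitch controller): 0.79215 × 0.76990 = 0.60988
Parallel (blade encoder and pitch motor): 1 − (1 − 0.73198)(1 − 0.98000) = 0.99464
Parallel (pitch drive inverter and limit switch): 1 − (1 − 0.97902)(1 − 0.73015) = 0.99434
Series ([0.99464] and [0.99434]): 0.99464 × 0.99434 = 0.98901
Parallel ([0.60988] and [0.98901]): 1 − (1 − 0.60988)(1 − 0.98901) = 0.996

0.996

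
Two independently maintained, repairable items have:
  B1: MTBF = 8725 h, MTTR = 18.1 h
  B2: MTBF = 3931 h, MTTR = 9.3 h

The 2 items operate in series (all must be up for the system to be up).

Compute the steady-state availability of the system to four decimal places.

0.9956

A(B1) = MTBF/(MTBF+MTTR) = 8725/(8725+18.1) = 0.997930
A(B2) = MTBF/(MTBF+MTTR) = 3931/(3931+9.3) = 0.997640
Series availability: 0.997930 × 0.997640 = 0.9956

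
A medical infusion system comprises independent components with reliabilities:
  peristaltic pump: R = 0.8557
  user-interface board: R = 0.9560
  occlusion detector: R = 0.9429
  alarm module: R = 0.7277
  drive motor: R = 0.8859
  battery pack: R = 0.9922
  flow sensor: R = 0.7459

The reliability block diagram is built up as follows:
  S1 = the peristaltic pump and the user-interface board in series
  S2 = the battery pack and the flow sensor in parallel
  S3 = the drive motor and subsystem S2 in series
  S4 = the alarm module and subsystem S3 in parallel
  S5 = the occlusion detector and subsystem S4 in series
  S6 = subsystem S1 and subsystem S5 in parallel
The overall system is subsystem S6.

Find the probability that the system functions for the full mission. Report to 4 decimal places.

Series (peristaltic pump and user-interface board): 0.855700 × 0.956000 = 0.818049
Parallel (battery pack and flow sensor): 1 − (1 − 0.992200)(1 − 0.745900) = 0.998018
Series (drive motor and [0.998018]): 0.885900 × 0.998018 = 0.884144
Parallel (alarm module and [0.884144]): 1 − (1 − 0.727700)(1 − 0.884144) = 0.968452
Series (occlusion detector and [0.968452]): 0.942900 × 0.968452 = 0.913153
Parallel ([0.818049] and [0.913153]): 1 − (1 − 0.818049)(1 − 0.913153) = 0.9842

0.9842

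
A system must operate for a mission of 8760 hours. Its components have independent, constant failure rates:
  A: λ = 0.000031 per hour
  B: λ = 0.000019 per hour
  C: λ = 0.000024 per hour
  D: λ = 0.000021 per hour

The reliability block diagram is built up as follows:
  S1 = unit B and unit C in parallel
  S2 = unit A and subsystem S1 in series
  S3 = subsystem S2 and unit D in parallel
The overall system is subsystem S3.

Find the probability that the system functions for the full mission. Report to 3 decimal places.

R(A) = exp(−0.000031 × 8760) = 0.76219
R(B) = exp(−0.000019 × 8760) = 0.84667
R(C) = exp(−0.000024 × 8760) = 0.81039
R(D) = exp(−0.000021 × 8760) = 0.83197
Parallel (B and C): 1 − (1 − 0.84667)(1 − 0.81039) = 0.97093
Series (A and [0.97093]): 0.76219 × 0.97093 = 0.74003
Parallel ([0.74003] and D): 1 − (1 − 0.74003)(1 − 0.83197) = 0.956

0.956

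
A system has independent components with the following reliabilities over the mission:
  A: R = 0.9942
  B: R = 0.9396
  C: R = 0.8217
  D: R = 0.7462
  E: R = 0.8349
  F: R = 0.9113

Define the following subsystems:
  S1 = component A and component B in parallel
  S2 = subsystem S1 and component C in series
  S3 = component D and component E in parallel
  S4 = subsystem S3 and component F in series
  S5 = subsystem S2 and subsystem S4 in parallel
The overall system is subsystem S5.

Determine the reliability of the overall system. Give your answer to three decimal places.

Parallel (A and B): 1 − (1 − 0.99420)(1 − 0.93960) = 0.99965
Series ([0.99965] and C): 0.99965 × 0.82170 = 0.82141
Parallel (D and E): 1 − (1 − 0.74620)(1 − 0.83490) = 0.95810
Series ([0.95810] and F): 0.95810 × 0.91130 = 0.87312
Parallel ([0.82141] and [0.87312]): 1 − (1 − 0.82141)(1 − 0.87312) = 0.977

0.977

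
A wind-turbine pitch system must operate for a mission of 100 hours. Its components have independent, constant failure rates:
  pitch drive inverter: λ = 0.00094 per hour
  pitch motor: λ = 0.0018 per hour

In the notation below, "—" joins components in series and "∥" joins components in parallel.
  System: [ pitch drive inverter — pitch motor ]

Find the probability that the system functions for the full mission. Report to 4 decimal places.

R(pitch drive inverter) = exp(−0.00094 × 100) = 0.910283
R(pitch motor) = exp(−0.0018 × 100) = 0.835270
Series (pitch drive inverter and pitch motor): 0.910283 × 0.835270 = 0.7603

0.7603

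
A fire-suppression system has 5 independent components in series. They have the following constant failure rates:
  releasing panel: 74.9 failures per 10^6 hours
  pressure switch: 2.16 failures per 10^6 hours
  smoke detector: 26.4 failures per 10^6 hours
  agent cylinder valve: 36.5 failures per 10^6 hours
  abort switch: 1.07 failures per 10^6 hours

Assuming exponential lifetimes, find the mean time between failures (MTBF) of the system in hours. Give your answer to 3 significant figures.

Series of exponential components: λ_sys = Σ λ_i
λ_sys = 0.0000749 + 0.00000216 + 0.0000264 + 0.0000365 + 0.00000107 = 1.4103e-04 /h
MTBF = 1 / λ_sys = 7090 h

7090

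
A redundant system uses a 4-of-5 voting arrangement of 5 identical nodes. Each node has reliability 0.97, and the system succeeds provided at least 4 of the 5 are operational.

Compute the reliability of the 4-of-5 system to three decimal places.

R = Σ_{i=4}^{5} C(5,i) p^i (1−p)^{5−i} with p = 0.97
C(5,4)·0.97^4·0.03^1 = 0.13279
C(5,5)·0.97^5·0.03^0 = 0.85873
Sum = 0.992

0.992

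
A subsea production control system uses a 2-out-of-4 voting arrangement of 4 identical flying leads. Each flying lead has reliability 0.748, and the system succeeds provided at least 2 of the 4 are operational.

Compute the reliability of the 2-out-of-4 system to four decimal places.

0.9481

R = Σ_{i=2}^{4} C(4,i) p^i (1−p)^{4−i} with p = 0.748
C(4,2)·0.748^2·0.252^2 = 0.213184
C(4,3)·0.748^3·0.252^1 = 0.421857
C(4,4)·0.748^4·0.252^0 = 0.313045
Sum = 0.9481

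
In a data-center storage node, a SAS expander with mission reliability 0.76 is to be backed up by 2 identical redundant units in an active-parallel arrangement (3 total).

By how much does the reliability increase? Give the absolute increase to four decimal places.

0.2262

R_before = 0.76
R_after = 1 − (1 − 0.76)^3 = 0.9862
ΔR = 0.9862 − 0.76 = 0.2262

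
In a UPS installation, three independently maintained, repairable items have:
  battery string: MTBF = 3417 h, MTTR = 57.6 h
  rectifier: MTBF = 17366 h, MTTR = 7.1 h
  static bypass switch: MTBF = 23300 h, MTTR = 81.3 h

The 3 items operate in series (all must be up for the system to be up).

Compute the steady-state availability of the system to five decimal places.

0.97960

A(battery string) = MTBF/(MTBF+MTTR) = 3417/(3417+57.6) = 0.983423
A(rectifier) = MTBF/(MTBF+MTTR) = 17366/(17366+7.1) = 0.999591
A(static bypass switch) = MTBF/(MTBF+MTTR) = 23300/(23300+81.3) = 0.996523
Series availability: 0.983423 × 0.999591 × 0.996523 = 0.97960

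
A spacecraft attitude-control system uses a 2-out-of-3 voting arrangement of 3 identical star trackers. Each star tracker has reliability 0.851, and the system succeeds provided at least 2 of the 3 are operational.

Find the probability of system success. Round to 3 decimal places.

0.940

R = Σ_{i=2}^{3} C(3,i) p^i (1−p)^{3−i} with p = 0.851
C(3,2)·0.851^2·0.149^1 = 0.32372
C(3,3)·0.851^3·0.149^0 = 0.61630
Sum = 0.940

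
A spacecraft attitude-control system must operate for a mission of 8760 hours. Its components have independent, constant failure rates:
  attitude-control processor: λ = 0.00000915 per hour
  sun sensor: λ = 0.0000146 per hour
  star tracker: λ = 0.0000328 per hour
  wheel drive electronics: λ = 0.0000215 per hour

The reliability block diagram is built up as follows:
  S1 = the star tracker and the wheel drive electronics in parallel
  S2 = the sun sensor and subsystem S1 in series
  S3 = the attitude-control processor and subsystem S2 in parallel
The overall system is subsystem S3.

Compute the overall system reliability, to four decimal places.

0.9878

R(attitude-control processor) = exp(−0.00000915 × 8760) = 0.922974
R(sun sensor) = exp(−0.0000146 × 8760) = 0.879945
R(star tracker) = exp(−0.0000328 × 8760) = 0.750266
R(wheel drive electronics) = exp(−0.0000215 × 8760) = 0.828333
Parallel (star tracker and wheel drive electronics): 1 − (1 − 0.750266)(1 − 0.828333) = 0.957129
Series (sun sensor and [0.957129]): 0.879945 × 0.957129 = 0.842221
Parallel (attitude-control processor and [0.842221]): 1 − (1 − 0.922974)(1 − 0.842221) = 0.9878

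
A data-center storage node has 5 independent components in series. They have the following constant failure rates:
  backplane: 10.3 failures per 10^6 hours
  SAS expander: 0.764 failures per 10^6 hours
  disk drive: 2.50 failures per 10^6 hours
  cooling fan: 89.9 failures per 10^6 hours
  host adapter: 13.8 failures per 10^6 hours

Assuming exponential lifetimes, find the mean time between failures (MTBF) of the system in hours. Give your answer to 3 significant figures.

8530

Series of exponential components: λ_sys = Σ λ_i
λ_sys = 0.0000103 + 0.000000764 + 0.00000250 + 0.0000899 + 0.0000138 = 1.1726e-04 /h
MTBF = 1 / λ_sys = 8530 h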